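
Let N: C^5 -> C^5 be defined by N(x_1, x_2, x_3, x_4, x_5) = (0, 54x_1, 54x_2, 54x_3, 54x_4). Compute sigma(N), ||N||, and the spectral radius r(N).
sigma(N) = {0}; ||N|| = 54; r(N) = 0. (N is nilpotent with N^5 = 0.)

On C^5, N is a strictly lower-triangular matrix with 54 on the subdiagonal and zeros elsewhere, so its characteristic polynomial is lambda^5 and every eigenvalue is 0: sigma(N) = {0}. For the operator norm, N e_i = 54e_{i+1} for i = 1, ..., 4 and N e_5 = 0, so the singular values of N are 54 (with multiplicity 4) and 0; hence ||N|| = 54. The spectral radius r(N) = max|lambda| = 0. Note ||N|| > r(N) — characteristic of non-normal nilpotent operators. Indeed N^5 = 0.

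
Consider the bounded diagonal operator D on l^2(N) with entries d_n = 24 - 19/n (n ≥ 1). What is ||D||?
||D|| = 24

For a diagonal operator on l^2 with entries d_n, ||D|| = sup_n |d_n|. Here d_1 = 5, d_2 = 29/2, ..., and d_n = 24 - 19/n increases monotonically toward 24. All terms lie in [5, 24), so |d_n| = d_n and the supremum is the limit 24, which is not attained by any individual d_n. Hence ||D|| = 24.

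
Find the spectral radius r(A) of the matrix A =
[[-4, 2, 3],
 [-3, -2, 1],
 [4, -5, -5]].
r(A) ≈ 5.7269

The eigenvalues of A are the roots of its characteristic polynomial. With M = A (coefficients from the trace, the sum of principal 2x2 minors, and det A):
  p(λ) = det(λ I - M) = λ^3 + 11λ^2 + 37λ + 13.
No integer candidate from the rational root theorem (±divisors of 13) is a root, so the roots are irrational. The cubic discriminant is Δ = -15500 < 0, so there is one real root and a complex-conjugate pair. p(-1) = -14 and p(0) = 13 have opposite signs, so a root lies in (-1, 0); Newton's method refines it to λ ≈ -0.3964. Dividing out (λ - (-0.3964)) leaves approximately λ^2 + 10.6036λ + 32.797. For λ^2 + 10.6036λ + 32.797 the discriminant is -18.751. It is negative, so the remaining roots are the complex-conjugate pair λ ≈ -5.3018 ± 2.1651i. Their product equals the constant term, so |λ|^2 ≈ 32.797 and |λ| ≈ 5.7269.
Thus the eigenvalues (to 4 decimals) are -0.3964 (modulus 0.3964); -5.3018 ± 2.1651i (modulus 5.7269). The spectral radius is the largest modulus: r(A) ≈ 5.7269. (Cross-check: r(A) ≤ ||A||_2 ≈ 9.7076; equality holds whenever A is normal, though it can also hold for some non-normal A.)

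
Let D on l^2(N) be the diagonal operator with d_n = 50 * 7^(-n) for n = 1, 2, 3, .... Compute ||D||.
||D|| = 50/7 (attained at n = 1)

For D diagonal, ||D|| = sup_n |d_n|. The sequence d_n = 50 * 7^(-n) is positive and strictly decreasing (ratio 7^(-1) < 1), so the supremum is d_1 = 50/7. Hence ||D|| = 50/7.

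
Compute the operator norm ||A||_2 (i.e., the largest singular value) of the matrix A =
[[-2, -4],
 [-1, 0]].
||A||_2 = sqrt((21 + sqrt(377))/2) ≈ 4.4954 (= sqrt(largest eigenvalue of A^T A))

||A||_2 = sigma_max(A) = sqrt(lambda_max(A^T A)). Form the symmetric matrix M = A^T A =
[[5, 8],
 [8, 16]].
Its characteristic polynomial (trace, determinant of M give the coefficients) is
  p(λ) = det(λ I - M) = λ^2 - 21λ + 16.
For λ^2 - 21λ + 16 the discriminant is 377. It is nonnegative but not a perfect square, so the roots are real and irrational: λ = (21 ± sqrt(377))/2 ≈ 20.2082, 0.7918.
So the eigenvalues of A^T A are ≈ 0.7918, 20.2082 (all ≥ 0, as they must be for A^T A). The largest is λ_max = (21 + sqrt(377))/2 ≈ 20.2082, hence ||A||_2 = sqrt(λ_max) = sqrt((21 + sqrt(377))/2) ≈ 4.4954.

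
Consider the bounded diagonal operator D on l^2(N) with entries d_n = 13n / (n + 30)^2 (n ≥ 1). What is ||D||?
||D|| = 13/120 (attained at n = 30)

For D diagonal, ||D|| = sup_n |d_n|. Treat f(x) = 13x / (x + 30)^2 for real x > 0. By the quotient rule, f'(x) = 13(30 - x)/(x + 30)^3, which is positive for x < 30 and negative for x > 30. So f has a unique maximum at x = 30, and since 30 is a positive integer, the supremum over n ≥ 1 is attained at n = 30: d_30 = 13·30/(30 + 30)^2 = 13·30/3600 = 13/120. Hence ||D|| = 13/120.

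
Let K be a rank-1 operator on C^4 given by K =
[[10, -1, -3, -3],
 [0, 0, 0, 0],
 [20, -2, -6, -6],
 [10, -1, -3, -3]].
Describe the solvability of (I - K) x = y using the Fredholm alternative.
(I - K) is singular (det(I - K) = 0, i.e. 1 ∈ sigma(K)). (I - K) x = y is solvable iff y ⊥ ker((I - K)^*) = span{(10, -1, -3, -3)}, i.e. iff 10y_1 - y_2 - 3y_3 - 3y_4 = 0. When solvable, the solutions are x = y + c·(1, 0, 2, 1), c arbitrary (ker(I - K) = span{(1, 0, 2, 1)}, dimension 1).

K has rank 1, so it is an outer product K = u v^T: every row of K is a multiple of one row vector. Reading off the entries, u = (1, 0, 2, 1) and v = (10, -1, -3, -3) (row i of K equals u_i·v^T). A rank-one matrix u v^T satisfies K u = u (v·u) and kills the (3)-dimensional subspace v^⊥, so its characteristic polynomial is lambda^3 (lambda - v·u) with v·u = tr K = 1. Hence the eigenvalues of I - K are 1 (multiplicity 3) and 1 - (1) = 0, so det(I - K) = 0. (Direct check: I - K =
[[-9, 1, 3, 3],
 [0, 1, 0, 0],
 [-20, 2, 7, 6],
 [-10, 1, 3, 4]]
has determinant 0.) So 1 is an eigenvalue of K and (I - K) is not invertible. The finite-dimensional Fredholm alternative says: either (I - K) is invertible, or ker(I - K) ≠ {0} and then range(I - K) = ker((I - K)^*)^⊥, with dim ker(I - K) = dim ker((I - K)^*). We are in the second case, so we need both kernels. Kernel of I - K: (I - K) u = u - u (v·u) = u - u = 0, so ker(I - K) = span{u} = span{(1, 0, 2, 1)} (it is exactly 1-dimensional because rank(I - K) = 3). Kernel of the adjoint: K is real, so (I - K)^* = I - K^T = I - v u^T, and (I - v u^T) v = v - v (u·v) = 0; hence ker((I - K)^*) = span{v} = span{(10, -1, -3, -3)}. Therefore (I - K) x = y is solvable iff <y, v> = 0, i.e. iff 10y_1 - y_2 - 3y_3 - 3y_4 = 0. When this holds, K y = u (v·y) = 0, so (I - K) y = y and x = y is a particular solution; the full solution set is the line x = y + c·u = y + c·(1, 0, 2, 1), c ∈ C.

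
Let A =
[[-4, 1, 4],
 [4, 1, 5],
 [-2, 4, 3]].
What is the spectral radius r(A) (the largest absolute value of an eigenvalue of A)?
r(A) ≈ 6.807

The eigenvalues of A are the roots of its characteristic polynomial. With M = A (coefficients from the trace, the sum of principal 2x2 minors, and det A):
  p(λ) = det(λ I - M) = λ^3 - 29λ - 118.
No integer candidate from the rational root theorem (±divisors of 118) is a root, so the roots are irrational. The cubic discriminant is Δ = -278392 < 0, so there is one real root and a complex-conjugate pair. p(6) = -76 and p(7) = 22 have opposite signs, so a root lies in (6, 7); Newton's method refines it to λ ≈ 6.807. Dividing out (λ - (6.807)) leaves approximately λ^2 + 6.807λ + 17.3351. For λ^2 + 6.807λ + 17.3351 the discriminant is -23.0054. It is negative, so the remaining roots are the complex-conjugate pair λ ≈ -3.4035 ± 2.3982i. Their product equals the constant term, so |λ|^2 ≈ 17.3351 and |λ| ≈ 4.1635.
Thus the eigenvalues (to 4 decimals) are 6.807 (modulus 6.807); -3.4035 ± 2.3982i (modulus 4.1635). The spectral radius is the largest modulus: r(A) ≈ 6.807. (Cross-check: r(A) ≤ ||A||_2 ≈ 7.8454; equality holds whenever A is normal, though it can also hold for some non-normal A.)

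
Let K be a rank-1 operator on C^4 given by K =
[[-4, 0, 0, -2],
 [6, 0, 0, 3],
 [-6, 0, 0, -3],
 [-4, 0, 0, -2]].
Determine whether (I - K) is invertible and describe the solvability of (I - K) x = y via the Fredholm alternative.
(I - K) is invertible (det(I - K) = 7 ≠ 0), so for every y in C^4 the equation (I - K) x = y has a unique solution.

K has rank 1, so it is an outer product K = u v^T: every row of K is a multiple of one row vector. Reading off the entries, u = (2, -3, 3, 2) and v = (-2, 0, 0, -1) (row i of K equals u_i·v^T). A rank-one matrix u v^T satisfies K u = u (v·u) and kills the (3)-dimensional subspace v^⊥, so its characteristic polynomial is lambda^3 (lambda - v·u) with v·u = tr K = -6. Hence the eigenvalues of I - K are 1 (multiplicity 3) and 1 - (-6) = 7, so det(I - K) = 7. (Direct check: I - K =
[[5, 0, 0, 2],
 [-6, 1, 0, -3],
 [6, 0, 1, 3],
 [4, 0, 0, 3]]
has determinant 7.) The finite-dimensional Fredholm alternative says: either (I - K) is invertible, or ker(I - K) ≠ {0} and then range(I - K) = ker((I - K)^*)^⊥, with dim ker(I - K) = dim ker((I - K)^*). Since det(I - K) ≠ 0, 1 is not an eigenvalue of K and ker(I - K) = {0}, so we are in the first case: for every y there is a unique x = (I - K)^(-1) y. Explicitly, by the Sherman–Morrison formula, (I - u v^T)^(-1) = I + u v^T/(1 - v·u), i.e. (I - K)^(-1) = I + K/(7).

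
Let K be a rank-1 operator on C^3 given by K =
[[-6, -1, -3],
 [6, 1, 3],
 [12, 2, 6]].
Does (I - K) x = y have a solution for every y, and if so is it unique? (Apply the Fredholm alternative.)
(I - K) is singular (det(I - K) = 0, i.e. 1 ∈ sigma(K)). (I - K) x = y is solvable iff y ⊥ ker((I - K)^*) = span{(-6, -1, -3)}, i.e. iff -6y_1 - y_2 - 3y_3 = 0. When solvable, the solutions are x = y + c·(1, -1, -2), c arbitrary (ker(I - K) = span{(1, -1, -2)}, dimension 1).

K has rank 1, so it is an outer product K = u v^T: every row of K is a multiple of one row vector. Reading off the entries, u = (1, -1, -2) and v = (-6, -1, -3) (row i of K equals u_i·v^T). A rank-one matrix u v^T satisfies K u = u (v·u) and kills the (2)-dimensional subspace v^⊥, so its characteristic polynomial is lambda^2 (lambda - v·u) with v·u = tr K = 1. Hence the eigenvalues of I - K are 1 (multiplicity 2) and 1 - (1) = 0, so det(I - K) = 0. (Direct check: I - K =
[[7, 1, 3],
 [-6, 0, -3],
 [-12, -2, -5]]
has determinant 0.) So 1 is an eigenvalue of K and (I - K) is not invertible. The finite-dimensional Fredholm alternative says: either (I - K) is invertible, or ker(I - K) ≠ {0} and then range(I - K) = ker((I - K)^*)^⊥, with dim ker(I - K) = dim ker((I - K)^*). We are in the second case, so we need both kernels. Kernel of I - K: (I - K) u = u - u (v·u) = u - u = 0, so ker(I - K) = span{u} = span{(1, -1, -2)} (it is exactly 1-dimensional because rank(I - K) = 2). Kernel of the adjoint: K is real, so (I - K)^* = I - K^T = I - v u^T, and (I - v u^T) v = v - v (u·v) = 0; hence ker((I - K)^*) = span{v} = span{(-6, -1, -3)}. Therefore (I - K) x = y is solvable iff <y, v> = 0, i.e. iff -6y_1 - y_2 - 3y_3 = 0. When this holds, K y = u (v·y) = 0, so (I - K) y = y and x = y is a particular solution; the full solution set is the line x = y + c·u = y + c·(1, -1, -2), c ∈ C.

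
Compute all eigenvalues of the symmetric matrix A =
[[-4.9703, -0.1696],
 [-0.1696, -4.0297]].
sigma(A) ≈ {-5, -4}

A is real symmetric, so its spectrum consists of real eigenvalues. Expanding the characteristic polynomial of the displayed matrix gives
  det(λ I - A) = p(λ) = λ^2 + (9)λ + (20).
Solving p(λ) = 0 yields eigenvalues ≈ -5, -4. (A is shown rounded to 4 decimals, so these recover the underlying integer eigenvalues to within that precision.)
Verification: the trace of A = -9 equals the sum of eigenvalues -9, and det(A) ≈ 20.0001 matches the eigenvalue product 20.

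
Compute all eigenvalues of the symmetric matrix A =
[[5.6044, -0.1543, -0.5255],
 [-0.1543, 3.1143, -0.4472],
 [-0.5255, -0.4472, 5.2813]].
sigma(A) ≈ {3, 5, 6}

A is real symmetric, so its spectrum consists of real eigenvalues. Expanding the characteristic polynomial of the displayed matrix gives
  det(λ I - A) = p(λ) = λ^3 + (-14)λ^2 + (63)λ + (-90).
Solving p(λ) = 0 yields eigenvalues ≈ 3, 5, 6. (A is shown rounded to 4 decimals, so these recover the underlying integer eigenvalues to within that precision.)
Verification: the trace of A = 14 equals the sum of eigenvalues 14, and det(A) ≈ 89.9996 matches the eigenvalue product 90.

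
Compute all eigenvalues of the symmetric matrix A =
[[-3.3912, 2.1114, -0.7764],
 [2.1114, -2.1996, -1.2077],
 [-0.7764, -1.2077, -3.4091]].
sigma(A) ≈ {-5, -4, 0}

A is real symmetric, so its spectrum consists of real eigenvalues. Expanding the characteristic polynomial of the displayed matrix gives
  det(λ I - A) = p(λ) = λ^3 + (9)λ^2 + (20)λ + (0).
Solving p(λ) = 0 yields eigenvalues ≈ -5, -4, 0. (A is shown rounded to 4 decimals, so these recover the underlying integer eigenvalues to within that precision.)
Verification: the trace of A = -9 equals the sum of eigenvalues -9, and det(A) ≈ 0.0000 matches the eigenvalue product 0.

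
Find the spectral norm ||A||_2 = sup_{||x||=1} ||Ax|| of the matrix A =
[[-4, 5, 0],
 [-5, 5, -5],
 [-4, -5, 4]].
||A||_2 ≈ 10.8236 (= sqrt(largest eigenvalue of A^T A))

||A||_2 = sigma_max(A) = sqrt(lambda_max(A^T A)). Form the symmetric matrix M = A^T A =
[[57, -25, 9],
 [-25, 75, -45],
 [9, -45, 41]].
Its characteristic polynomial (trace, sum of principal 2x2 minors, determinant of M give the coefficients) is
  p(λ) = det(λ I - M) = λ^3 - 173λ^2 + 6956λ - 48400.
No integer candidate from the rational root theorem (±divisors of 48400) is a root, so the roots are irrational. The cubic discriminant is Δ = 84588889680 > 0, so there are three distinct real roots. p(8) = -3312 and p(9) = 920 have opposite signs, so a root lies in (8, 9); Newton's method refines it to λ ≈ 8.7766. p(47) = 198 and p(48) = -2512 have opposite signs, so a root lies in (47, 48); Newton's method refines it to λ ≈ 47.0738. p(117) = -1132 and p(118) = 6588 have opposite signs, so a root lies in (117, 118); Newton's method refines it to λ ≈ 117.1496. Check (Vieta): the three roots sum to 173, matching tr M = 173.
So the eigenvalues of A^T A are ≈ 8.7766, 47.0738, 117.1496 (all ≥ 0, as they must be for A^T A). The largest is λ_max ≈ 117.1496, hence ||A||_2 = sqrt(λ_max) ≈ 10.8236.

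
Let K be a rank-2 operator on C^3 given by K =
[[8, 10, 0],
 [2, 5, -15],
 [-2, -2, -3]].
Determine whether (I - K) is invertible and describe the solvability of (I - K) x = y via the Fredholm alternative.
(I - K) is invertible (det(I - K) = -58 ≠ 0), so for every y in C^3 the equation (I - K) x = y has a unique solution.

K has rank 2 and factors as K = U V^T = u1 v1^T + u2 v2^T with u1 = (2, -2, -1), v1 = (2, 2, 3), u2 = (-2, -3, 0), v2 = (-2, -3, 3) (multiplying out reproduces the displayed K). The nonzero eigenvalues of U V^T coincide with those of the 2 x 2 matrix G = V^T U = [[v1·u1, v1·u2], [v2·u1, v2·u2]] = [[-3, -10], [-1, 13]], and by the Sylvester determinant identity det(I_3 - U V^T) = det(I_2 - V^T U) = det([[4, 10], [1, -12]]) = (4)(-12) - (10)(1) = -58. (Direct check: I - K =
[[-7, -10, 0],
 [-2, -4, 15],
 [2, 2, 4]]
has determinant -58.) The finite-dimensional Fredholm alternative says: either (I - K) is invertible, or ker(I - K) ≠ {0} and then range(I - K) = ker((I - K)^*)^⊥, with dim ker(I - K) = dim ker((I - K)^*). Since det(I - K) ≠ 0, 1 is not an eigenvalue of K and ker(I - K) = {0}, so we are in the first case: for every y there is a unique x = (I - K)^(-1) y. (Explicitly, by the Woodbury identity, (I - U V^T)^(-1) = I + U (I_2 - G)^(-1) V^T.)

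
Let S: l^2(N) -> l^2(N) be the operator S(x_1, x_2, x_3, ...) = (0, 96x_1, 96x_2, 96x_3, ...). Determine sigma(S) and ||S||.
sigma(S) = closed disk {z in C : |z| ≤ 96}; ||S|| = 96

Note S = 96·U where U is the unit right shift (U x)_k = x_{k-1} (with x_0 := 0); so ||S|| = 96||U|| and sigma(S) = 96·sigma(U). ||S x||^2 = sum_{k≥1} |96x_k|^2 = 9216||x||^2, so ||S|| = 96 and sigma(S) ⊂ {|z| ≤ 96}. For any |lambda| < 96, the equation (S - lambda I) x = 0 forces x_1 = 0, then 96x_k = lambda x_{k+1} ⇒ x = 0, so S has no eigenvalues. But (S - lambda I) is not surjective for |lambda| < 96: solving (S - lambda I) x = e_1 would require x_n proportional to (lambda/96)^(-n), which is not in l^2. So every |lambda| < 96 lies in the residual spectrum. The boundary |lambda| = 96 is in the approximate point spectrum (the spectrum is closed). Hence sigma(S) is the closed disk of radius 96.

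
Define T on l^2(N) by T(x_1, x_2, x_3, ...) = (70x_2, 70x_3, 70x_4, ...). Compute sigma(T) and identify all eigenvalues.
sigma(T) = closed disk {z in C : |z| ≤ 70}; sigma_p(T) = open disk {z in C : |z| < 70}

Note T = 70·V where V is the unit left shift (V x)_k = x_{k+1}; so sigma(T) = 70·sigma(V) and ||T|| = 70||V||. ||T x||^2 = 4900sum_{k≥2} |x_k|^2 ≤ 4900||x||^2, with equality on {x : x_1 = 0}, so ||T|| = 70. For any lambda with |lambda| < 70, set r = lambda/70 (|r| < 1); the vector x = (1, r, r^2, ...) is in l^2 and satisfies T x = 70(r, r^2, ...) = lambda x, so lambda is an eigenvalue. On the boundary |lambda| = 70 the geometric series diverges, so no l^2 eigenvector exists, but these lambda lie in the approximate point spectrum. Hence sigma(T) is the closed disk of radius 70 and sigma_p(T) is the open disk.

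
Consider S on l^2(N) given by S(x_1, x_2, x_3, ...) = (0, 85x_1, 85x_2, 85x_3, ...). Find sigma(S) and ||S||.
sigma(S) = closed disk {z in C : |z| ≤ 85}; ||S|| = 85

Note S = 85·U where U is the unit right shift (U x)_k = x_{k-1} (with x_0 := 0); so ||S|| = 85||U|| and sigma(S) = 85·sigma(U). ||S x||^2 = sum_{k≥1} |85x_k|^2 = 7225||x||^2, so ||S|| = 85 and sigma(S) ⊂ {|z| ≤ 85}. For any |lambda| < 85, the equation (S - lambda I) x = 0 forces x_1 = 0, then 85x_k = lambda x_{k+1} ⇒ x = 0, so S has no eigenvalues. But (S - lambda I) is not surjective for |lambda| < 85: solving (S - lambda I) x = e_1 would require x_n proportional to (lambda/85)^(-n), which is not in l^2. So every |lambda| < 85 lies in the residual spectrum. The boundary |lambda| = 85 is in the approximate point spectrum (the spectrum is closed). Hence sigma(S) is the closed disk of radius 85.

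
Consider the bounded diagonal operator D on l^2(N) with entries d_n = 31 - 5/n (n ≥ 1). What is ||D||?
||D|| = 31

For a diagonal operator on l^2 with entries d_n, ||D|| = sup_n |d_n|. Here d_1 = 26, d_2 = 57/2, ..., and d_n = 31 - 5/n increases monotonically toward 31. All terms lie in [26, 31), so |d_n| = d_n and the supremum is the limit 31, which is not attained by any individual d_n. Hence ||D|| = 31.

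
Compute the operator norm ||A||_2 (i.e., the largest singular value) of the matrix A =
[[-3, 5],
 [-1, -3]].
||A||_2 = sqrt((44 + sqrt(1152))/2) ≈ 6.2426 (= sqrt(largest eigenvalue of A^T A))

||A||_2 = sigma_max(A) = sqrt(lambda_max(A^T A)). Form the symmetric matrix M = A^T A =
[[10, -12],
 [-12, 34]].
Its characteristic polynomial (trace, determinant of M give the coefficients) is
  p(λ) = det(λ I - M) = λ^2 - 44λ + 196.
For λ^2 - 44λ + 196 the discriminant is 1152. It is nonnegative but not a perfect square, so the roots are real and irrational: λ = (44 ± sqrt(1152))/2 ≈ 38.9706, 5.0294.
So the eigenvalues of A^T A are ≈ 5.0294, 38.9706 (all ≥ 0, as they must be for A^T A). The largest is λ_max = (44 + sqrt(1152))/2 ≈ 38.9706, hence ||A||_2 = sqrt(λ_max) = sqrt((44 + sqrt(1152))/2) ≈ 6.2426.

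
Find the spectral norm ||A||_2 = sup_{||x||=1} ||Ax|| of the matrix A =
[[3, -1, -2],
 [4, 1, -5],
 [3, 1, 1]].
||A||_2 ≈ 7.4458 (= sqrt(largest eigenvalue of A^T A))

||A||_2 = sigma_max(A) = sqrt(lambda_max(A^T A)). Form the symmetric matrix M = A^T A =
[[34, 4, -23],
 [4, 3, -2],
 [-23, -2, 30]].
Its characteristic polynomial (trace, sum of principal 2x2 minors, determinant of M give the coefficients) is
  p(λ) = det(λ I - M) = λ^3 - 67λ^2 + 663λ - 1225.
No integer candidate from the rational root theorem (±divisors of 1225) is a root, so the roots are irrational. The cubic discriminant is Δ = 272715728 > 0, so there are three distinct real roots. p(2) = -159 and p(3) = 188 have opposite signs, so a root lies in (2, 3); Newton's method refines it to λ ≈ 2.4165. p(9) = 44 and p(10) = -295 have opposite signs, so a root lies in (9, 10); Newton's method refines it to λ ≈ 9.1439. p(55) = -1060 and p(56) = 1407 have opposite signs, so a root lies in (55, 56); Newton's method refines it to λ ≈ 55.4396. Check (Vieta): the three roots sum to 67, matching tr M = 67.
So the eigenvalues of A^T A are ≈ 2.4165, 9.1439, 55.4396 (all ≥ 0, as they must be for A^T A). The largest is λ_max ≈ 55.4396, hence ||A||_2 = sqrt(λ_max) ≈ 7.4458.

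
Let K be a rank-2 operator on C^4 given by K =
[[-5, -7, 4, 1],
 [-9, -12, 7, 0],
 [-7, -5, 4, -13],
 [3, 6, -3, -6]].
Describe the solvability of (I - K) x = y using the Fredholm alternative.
(I - K) is invertible (det(I - K) = 48 ≠ 0), so for every y in C^4 the equation (I - K) x = y has a unique solution.

K has rank 2 and factors as K = U V^T = u1 v1^T + u2 v2^T with u1 = (2, 3, -2, -3), v1 = (-1, -2, 1, 2), u2 = (-1, -2, -3, 0), v2 = (3, 3, -2, 3) (multiplying out reproduces the displayed K). The nonzero eigenvalues of U V^T coincide with those of the 2 x 2 matrix G = V^T U = [[v1·u1, v1·u2], [v2·u1, v2·u2]] = [[-16, 2], [10, -3]], and by the Sylvester determinant identity det(I_4 - U V^T) = det(I_2 - V^T U) = det([[17, -2], [-10, 4]]) = (17)(4) - (-2)(-10) = 48. (Direct check: I - K =
[[6, 7, -4, -1],
 [9, 13, -7, 0],
 [7, 5, -3, 13],
 [-3, -6, 3, 7]]
has determinant 48.) The finite-dimensional Fredholm alternative says: either (I - K) is invertible, or ker(I - K) ≠ {0} and then range(I - K) = ker((I - K)^*)^⊥, with dim ker(I - K) = dim ker((I - K)^*). Since det(I - K) ≠ 0, 1 is not an eigenvalue of K and ker(I - K) = {0}, so we are in the first case: for every y there is a unique x = (I - K)^(-1) y. (Explicitly, by the Woodbury identity, (I - U V^T)^(-1) = I + U (I_2 - G)^(-1) V^T.)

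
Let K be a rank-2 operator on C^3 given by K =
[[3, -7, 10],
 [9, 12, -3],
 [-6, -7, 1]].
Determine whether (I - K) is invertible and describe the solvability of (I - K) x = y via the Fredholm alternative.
(I - K) is invertible (det(I - K) = 138 ≠ 0), so for every y in C^3 the equation (I - K) x = y has a unique solution.

K has rank 2 and factors as K = U V^T = u1 v1^T + u2 v2^T with u1 = (1, 3, -2), v1 = (3, 2, 1), u2 = (-3, 2, -1), v2 = (0, 3, -3) (multiplying out reproduces the displayed K). The nonzero eigenvalues of U V^T coincide with those of the 2 x 2 matrix G = V^T U = [[v1·u1, v1·u2], [v2·u1, v2·u2]] = [[7, -6], [15, 9]], and by the Sylvester determinant identity det(I_3 - U V^T) = det(I_2 - V^T U) = det([[-6, 6], [-15, -8]]) = (-6)(-8) - (6)(-15) = 138. (Direct check: I - K =
[[-2, 7, -10],
 [-9, -11, 3],
 [6, 7, 0]]
has determinant 138.) The finite-dimensional Fredholm alternative says: either (I - K) is invertible, or ker(I - K) ≠ {0} and then range(I - K) = ker((I - K)^*)^⊥, with dim ker(I - K) = dim ker((I - K)^*). Since det(I - K) ≠ 0, 1 is not an eigenvalue of K and ker(I - K) = {0}, so we are in the first case: for every y there is a unique x = (I - K)^(-1) y. (Explicitly, by the Woodbury identity, (I - U V^T)^(-1) = I + U (I_2 - G)^(-1) V^T.)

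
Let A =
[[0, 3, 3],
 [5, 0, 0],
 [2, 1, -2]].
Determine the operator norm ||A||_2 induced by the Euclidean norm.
||A||_2 ≈ 5.4728 (= sqrt(largest eigenvalue of A^T A))

||A||_2 = sigma_max(A) = sqrt(lambda_max(A^T A)). Form the symmetric matrix M = A^T A =
[[29, 2, -4],
 [2, 10, 7],
 [-4, 7, 13]].
Its characteristic polynomial (trace, sum of principal 2x2 minors, determinant of M give the coefficients) is
  p(λ) = det(λ I - M) = λ^3 - 52λ^2 + 728λ - 2025.
No integer candidate from the rational root theorem (±divisors of 2025) is a root, so the roots are irrational. The cubic discriminant is Δ = 19972853 > 0, so there are three distinct real roots. p(3) = -282 and p(4) = 119 have opposite signs, so a root lies in (3, 4); Newton's method refines it to λ ≈ 3.6809. p(18) = 63 and p(19) = -106 have opposite signs, so a root lies in (18, 19); Newton's method refines it to λ ≈ 18.3681. p(29) = -256 and p(30) = 15 have opposite signs, so a root lies in (29, 30); Newton's method refines it to λ ≈ 29.951. Check (Vieta): the three roots sum to 52, matching tr M = 52.
So the eigenvalues of A^T A are ≈ 3.6809, 18.3681, 29.951 (all ≥ 0, as they must be for A^T A). The largest is λ_max ≈ 29.951, hence ||A||_2 = sqrt(λ_max) ≈ 5.4728.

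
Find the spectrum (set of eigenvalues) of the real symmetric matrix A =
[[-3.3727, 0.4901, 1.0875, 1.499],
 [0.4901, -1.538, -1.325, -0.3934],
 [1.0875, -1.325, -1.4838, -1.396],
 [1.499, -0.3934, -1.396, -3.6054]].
sigma(A) ≈ {-6, -2, 0} (-2 with multiplicity 2)

A is real symmetric, so its spectrum consists of real eigenvalues. Expanding the characteristic polynomial of the displayed matrix gives
  det(λ I - A) = p(λ) = λ^4 + (10)λ^3 + (28)λ^2 + (23.9988)λ + (0).
Solving p(λ) = 0 yields eigenvalues ≈ -6, -2, -2, 0. (A is shown rounded to 4 decimals, so these recover the underlying integer eigenvalues to within that precision.)
Verification: the trace of A = -10 equals the sum of eigenvalues -10, and det(A) ≈ -0.0007 matches the eigenvalue product 0.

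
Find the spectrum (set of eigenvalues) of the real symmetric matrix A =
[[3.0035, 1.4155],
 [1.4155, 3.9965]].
sigma(A) ≈ {2, 5}

A is real symmetric, so its spectrum consists of real eigenvalues. Expanding the characteristic polynomial of the displayed matrix gives
  det(λ I - A) = p(λ) = λ^2 + (-7)λ + (10).
Solving p(λ) = 0 yields eigenvalues ≈ 2, 5. (A is shown rounded to 4 decimals, so these recover the underlying integer eigenvalues to within that precision.)
Verification: the trace of A = 7 equals the sum of eigenvalues 7, and det(A) ≈ 9.9998 matches the eigenvalue product 10.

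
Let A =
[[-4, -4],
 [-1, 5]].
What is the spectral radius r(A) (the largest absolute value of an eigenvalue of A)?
r(A) = (1 + sqrt(97))/2 ≈ 5.4244

The eigenvalues of A are the roots of its characteristic polynomial. With M = A (coefficients from the trace and determinant):
  p(λ) = det(λ I - M) = λ^2 - λ - 24.
For λ^2 - λ - 24 the discriminant is 97. It is nonnegative but not a perfect square, so the roots are real and irrational: λ = (1 ± sqrt(97))/2 ≈ 5.4244, -4.4244.
Thus the eigenvalues (to 4 decimals) are 5.4244 (modulus 5.4244); -4.4244 (modulus 4.4244). The spectral radius is the largest modulus: r(A) = (1 + sqrt(97))/2 ≈ 5.4244. (Cross-check: r(A) ≤ ||A||_2 ≈ 6.729; equality holds whenever A is normal, though it can also hold for some non-normal A.)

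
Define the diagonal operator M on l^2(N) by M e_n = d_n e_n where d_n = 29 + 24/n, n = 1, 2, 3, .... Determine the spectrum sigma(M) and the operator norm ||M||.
sigma(M) = {29 + 24/n : n ≥ 1} ∪ {29}; ||M|| = 53

A bounded diagonal operator on l^2 with diagonal entries d_n has spectrum equal to the closure of {d_n : n ≥ 1}: every d_n is an eigenvalue (with eigenvector e_n), so {d_n} ⊂ sigma(M); the spectrum is closed, so its closure is too; and for lambda not in the closure, (M - lambda I) has bounded inverse (the diagonal entries 1/(d_n - lambda) are bounded). For our sequence d_n = 29 + 24/n, n = 1, 2, 3, ...:
  - {d_n} = {29 + 24/n : n ≥ 1}; the only limit point is 29
  - closure = {29 + 24/n : n ≥ 1} ∪ {29}
For the norm: a diagonal operator has ||M|| = sup_n |d_n|. Here d_n = 29 + 24/n is positive and decreasing, so sup_n |d_n| = d_1 = 29 + 24 = 53. So ||M|| = 53.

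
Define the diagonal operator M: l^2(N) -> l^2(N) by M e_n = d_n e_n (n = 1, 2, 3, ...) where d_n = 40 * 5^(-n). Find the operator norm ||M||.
||M|| = 8 (attained at n = 1)

For M diagonal, ||M|| = sup_n |d_n|. The sequence d_n = 40 * 5^(-n) is positive and strictly decreasing (ratio 5^(-1) < 1), so the supremum is d_1 = 40/5 = 8. Hence ||M|| = 8.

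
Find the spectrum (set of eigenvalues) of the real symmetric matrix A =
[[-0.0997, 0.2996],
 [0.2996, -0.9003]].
sigma(A) ≈ {-1, 0}

A is real symmetric, so its spectrum consists of real eigenvalues. Expanding the characteristic polynomial of the displayed matrix gives
  det(λ I - A) = p(λ) = λ^2 + (1)λ + (0).
Solving p(λ) = 0 yields eigenvalues ≈ -1, 0. (A is shown rounded to 4 decimals, so these recover the underlying integer eigenvalues to within that precision.)
Verification: the trace of A = -1 equals the sum of eigenvalues -1, and det(A) ≈ -0.0000 matches the eigenvalue product 0.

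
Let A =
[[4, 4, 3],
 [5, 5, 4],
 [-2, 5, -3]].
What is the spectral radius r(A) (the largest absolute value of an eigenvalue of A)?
r(A) ≈ 10.0215

The eigenvalues of A are the roots of its characteristic polynomial. With M = A (coefficients from the trace, the sum of principal 2x2 minors, and det A):
  p(λ) = det(λ I - M) = λ^3 - 6λ^2 - 41λ + 7.
No integer candidate from the rational root theorem (±divisors of 7) is a root, so the roots are irrational. The cubic discriminant is Δ = 371921 > 0, so there are three distinct real roots. p(-5) = -63 and p(-4) = 11 have opposite signs, so a root lies in (-5, -4); Newton's method refines it to λ ≈ -4.1883. p(0) = 7 and p(1) = -39 have opposite signs, so a root lies in (0, 1); Newton's method refines it to λ ≈ 0.1668. p(10) = -3 and p(11) = 161 have opposite signs, so a root lies in (10, 11); Newton's method refines it to λ ≈ 10.0215. Check (Vieta): the three roots sum to 6, matching tr M = 6.
Thus the eigenvalues (to 4 decimals) are -4.1883 (modulus 4.1883); 0.1668 (modulus 0.1668); 10.0215 (modulus 10.0215). The spectral radius is the largest modulus: r(A) ≈ 10.0215. (Cross-check: r(A) ≤ ||A||_2 ≈ 10.3556; equality holds whenever A is normal, though it can also hold for some non-normal A.)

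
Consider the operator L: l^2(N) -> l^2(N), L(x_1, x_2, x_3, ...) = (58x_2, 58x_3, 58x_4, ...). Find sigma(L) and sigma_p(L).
sigma(L) = closed disk {z in C : |z| ≤ 58}; sigma_p(L) = open disk {z in C : |z| < 58}

Note L = 58·V where V is the unit left shift (V x)_k = x_{k+1}; so sigma(L) = 58·sigma(V) and ||L|| = 58||V||. ||L x||^2 = 3364sum_{k≥2} |x_k|^2 ≤ 3364||x||^2, with equality on {x : x_1 = 0}, so ||L|| = 58. For any lambda with |lambda| < 58, set r = lambda/58 (|r| < 1); the vector x = (1, r, r^2, ...) is in l^2 and satisfies L x = 58(r, r^2, ...) = lambda x, so lambda is an eigenvalue. On the boundary |lambda| = 58 the geometric series diverges, so no l^2 eigenvector exists, but these lambda lie in the approximate point spectrum. Hence sigma(L) is the closed disk of radius 58 and sigma_p(L) is the open disk.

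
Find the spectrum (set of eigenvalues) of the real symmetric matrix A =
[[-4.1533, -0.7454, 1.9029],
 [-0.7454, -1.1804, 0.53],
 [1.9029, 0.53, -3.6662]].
sigma(A) ≈ {-6, -2, -1}

A is real symmetric, so its spectrum consists of real eigenvalues. Expanding the characteristic polynomial of the displayed matrix gives
  det(λ I - A) = p(λ) = λ^3 + (9)λ^2 + (20)λ + (12).
Solving p(λ) = 0 yields eigenvalues ≈ -6, -2, -1. (A is shown rounded to 4 decimals, so these recover the underlying integer eigenvalues to within that precision.)
Verification: the trace of A = -9 equals the sum of eigenvalues -9, and det(A) ≈ -11.9993 matches the eigenvalue product -12.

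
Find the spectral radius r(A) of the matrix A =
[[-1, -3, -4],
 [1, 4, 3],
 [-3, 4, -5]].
r(A) ≈ 7.6053

The eigenvalues of A are the roots of its characteristic polynomial. With M = A (coefficients from the trace, the sum of principal 2x2 minors, and det A):
  p(λ) = det(λ I - M) = λ^3 + 2λ^2 - 40λ + 20.
No integer candidate from the rational root theorem (±divisors of 20) is a root, so the roots are irrational. The cubic discriminant is Δ = 222160 > 0, so there are three distinct real roots. p(-8) = -44 and p(-7) = 55 have opposite signs, so a root lies in (-8, -7); Newton's method refines it to λ ≈ -7.6053. p(0) = 20 and p(1) = -17 have opposite signs, so a root lies in (0, 1); Newton's method refines it to λ ≈ 0.5168. p(5) = -5 and p(6) = 68 have opposite signs, so a root lies in (5, 6); Newton's method refines it to λ ≈ 5.0885. Check (Vieta): the three roots sum to -2, matching tr M = -2.
Thus the eigenvalues (to 4 decimals) are -7.6053 (modulus 7.6053); 0.5168 (modulus 0.5168); 5.0885 (modulus 5.0885). The spectral radius is the largest modulus: r(A) ≈ 7.6053. (Cross-check: r(A) ≤ ||A||_2 ≈ 7.7483; equality holds whenever A is normal, though it can also hold for some non-normal A.)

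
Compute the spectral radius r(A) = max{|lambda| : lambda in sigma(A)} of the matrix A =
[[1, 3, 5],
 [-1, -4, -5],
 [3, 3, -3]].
r(A) ≈ 4.0012

The eigenvalues of A are the roots of its characteristic polynomial. With M = A (coefficients from the trace, the sum of principal 2x2 minors, and det A):
  p(λ) = det(λ I - M) = λ^3 + 6λ^2 + 8λ - 18.
No integer candidate from the rational root theorem (±divisors of 18) is a root, so the roots are irrational. The cubic discriminant is Δ = -8492 < 0, so there is one real root and a complex-conjugate pair. p(1) = -3 and p(2) = 30 have opposite signs, so a root lies in (1, 2); Newton's method refines it to λ ≈ 1.1243. Dividing out (λ - (1.1243)) leaves approximately λ^2 + 7.1243λ + 16.0099. For λ^2 + 7.1243λ + 16.0099 the discriminant is -13.2838. It is negative, so the remaining roots are the complex-conjugate pair λ ≈ -3.5622 ± 1.8224i. Their product equals the constant term, so |λ|^2 ≈ 16.0099 and |λ| ≈ 4.0012.
Thus the eigenvalues (to 4 decimals) are 1.1243 (modulus 1.1243); -3.5622 ± 1.8224i (modulus 4.0012). The spectral radius is the largest modulus: r(A) ≈ 4.0012. (Cross-check: r(A) ≤ ||A||_2 ≈ 8.7603; equality holds whenever A is normal, though it can also hold for some non-normal A.)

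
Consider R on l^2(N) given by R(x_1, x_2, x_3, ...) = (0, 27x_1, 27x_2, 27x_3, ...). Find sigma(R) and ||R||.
sigma(R) = closed disk {z in C : |z| ≤ 27}; ||R|| = 27

Note R = 27·U where U is the unit right shift (U x)_k = x_{k-1} (with x_0 := 0); so ||R|| = 27||U|| and sigma(R) = 27·sigma(U). ||R x||^2 = sum_{k≥1} |27x_k|^2 = 729||x||^2, so ||R|| = 27 and sigma(R) ⊂ {|z| ≤ 27}. For any |lambda| < 27, the equation (R - lambda I) x = 0 forces x_1 = 0, then 27x_k = lambda x_{k+1} ⇒ x = 0, so R has no eigenvalues. But (R - lambda I) is not surjective for |lambda| < 27: solving (R - lambda I) x = e_1 would require x_n proportional to (lambda/27)^(-n), which is not in l^2. So every |lambda| < 27 lies in the residual spectrum. The boundary |lambda| = 27 is in the approximate point spectrum (the spectrum is closed). Hence sigma(R) is the closed disk of radius 27.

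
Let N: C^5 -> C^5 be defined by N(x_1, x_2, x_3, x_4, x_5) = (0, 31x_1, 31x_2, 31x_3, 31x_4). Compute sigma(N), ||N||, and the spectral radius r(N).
sigma(N) = {0}; ||N|| = 31; r(N) = 0. (N is nilpotent with N^5 = 0.)

On C^5, N is a strictly lower-triangular matrix with 31 on the subdiagonal and zeros elsewhere, so its characteristic polynomial is lambda^5 and every eigenvalue is 0: sigma(N) = {0}. For the operator norm, N e_i = 31e_{i+1} for i = 1, ..., 4 and N e_5 = 0, so the singular values of N are 31 (with multiplicity 4) and 0; hence ||N|| = 31. The spectral radius r(N) = max|lambda| = 0. Note ||N|| > r(N) — characteristic of non-normal nilpotent operators. Indeed N^5 = 0.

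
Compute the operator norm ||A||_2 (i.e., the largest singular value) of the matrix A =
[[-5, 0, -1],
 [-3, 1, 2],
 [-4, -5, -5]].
||A||_2 ≈ 8.8405 (= sqrt(largest eigenvalue of A^T A))

||A||_2 = sigma_max(A) = sqrt(lambda_max(A^T A)). Form the symmetric matrix M = A^T A =
[[50, 17, 19],
 [17, 26, 27],
 [19, 27, 30]].
Its characteristic polynomial (trace, sum of principal 2x2 minors, determinant of M give the coefficients) is
  p(λ) = det(λ I - M) = λ^3 - 106λ^2 + 2201λ - 1936.
No integer candidate from the rational root theorem (±divisors of 1936) is a root, so the roots are irrational. The cubic discriminant is Δ = 10587404224 > 0, so there are three distinct real roots. p(0) = -1936 and p(1) = 160 have opposite signs, so a root lies in (0, 1); Newton's method refines it to λ ≈ 0.92. p(26) = 1210 and p(27) = -100 have opposite signs, so a root lies in (26, 27); Newton's method refines it to λ ≈ 26.925. p(78) = -610 and p(79) = 3436 have opposite signs, so a root lies in (78, 79); Newton's method refines it to λ ≈ 78.1549. Check (Vieta): the three roots sum to 106, matching tr M = 106.
So the eigenvalues of A^T A are ≈ 0.92, 26.925, 78.1549 (all ≥ 0, as they must be for A^T A). The largest is λ_max ≈ 78.1549, hence ||A||_2 = sqrt(λ_max) ≈ 8.8405.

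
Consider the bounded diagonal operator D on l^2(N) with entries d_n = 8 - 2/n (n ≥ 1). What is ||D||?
||D|| = 8

For a diagonal operator on l^2 with entries d_n, ||D|| = sup_n |d_n|. Here d_1 = 6, d_2 = 7, ..., and d_n = 8 - 2/n increases monotonically toward 8. All terms lie in [6, 8), so |d_n| = d_n and the supremum is the limit 8, which is not attained by any individual d_n. Hence ||D|| = 8.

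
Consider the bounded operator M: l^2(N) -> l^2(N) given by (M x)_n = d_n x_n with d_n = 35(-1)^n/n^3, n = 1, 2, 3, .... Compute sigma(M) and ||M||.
sigma(M) = {35(-1)^n/n^3 : n ≥ 1} ∪ {0}; ||M|| = 35

A bounded diagonal operator on l^2 with diagonal entries d_n has spectrum equal to the closure of {d_n : n ≥ 1}: every d_n is an eigenvalue (with eigenvector e_n), so {d_n} ⊂ sigma(M); the spectrum is closed, so its closure is too; and for lambda not in the closure, (M - lambda I) has bounded inverse (the diagonal entries 1/(d_n - lambda) are bounded). For our sequence d_n = 35(-1)^n/n^3, n = 1, 2, 3, ...:
  - {d_n} = {35(-1)^n/n^3 : n ≥ 1}; the only limit point is 0
  - closure = {35(-1)^n/n^3 : n ≥ 1} ∪ {0}
For the norm: a diagonal operator has ||M|| = sup_n |d_n|. Here |d_n| = 35/n^3 is decreasing, so sup_n |d_n| = |d_1| = 35. So ||M|| = 35.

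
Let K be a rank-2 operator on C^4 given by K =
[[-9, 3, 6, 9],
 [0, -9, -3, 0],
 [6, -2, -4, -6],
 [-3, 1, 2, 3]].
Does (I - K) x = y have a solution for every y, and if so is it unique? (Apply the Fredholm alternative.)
(I - K) is invertible (det(I - K) = 104 ≠ 0), so for every y in C^4 the equation (I - K) x = y has a unique solution.

K has rank 2 and factors as K = U V^T = u1 v1^T + u2 v2^T with u1 = (3, 0, -2, 1), v1 = (-3, -2, 1, 3), u2 = (-3, 3, 2, -1), v2 = (0, -3, -1, 0) (multiplying out reproduces the displayed K). The nonzero eigenvalues of U V^T coincide with those of the 2 x 2 matrix G = V^T U = [[v1·u1, v1·u2], [v2·u1, v2·u2]] = [[-8, 2], [2, -11]], and by the Sylvester determinant identity det(I_4 - U V^T) = det(I_2 - V^T U) = det([[9, -2], [-2, 12]]) = (9)(12) - (-2)(-2) = 104. (Direct check: I - K =
[[10, -3, -6, -9],
 [0, 10, 3, 0],
 [-6, 2, 5, 6],
 [3, -1, -2, -2]]
has determinant 104.) The finite-dimensional Fredholm alternative says: either (I - K) is invertible, or ker(I - K) ≠ {0} and then range(I - K) = ker((I - K)^*)^⊥, with dim ker(I - K) = dim ker((I - K)^*). Since det(I - K) ≠ 0, 1 is not an eigenvalue of K and ker(I - K) = {0}, so we are in the first case: for every y there is a unique x = (I - K)^(-1) y. (Explicitly, by the Woodbury identity, (I - U V^T)^(-1) = I + U (I_2 - G)^(-1) V^T.)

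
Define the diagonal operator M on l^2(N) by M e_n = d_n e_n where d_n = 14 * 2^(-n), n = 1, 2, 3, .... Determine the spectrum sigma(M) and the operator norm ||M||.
sigma(M) = {14 * 2^(-n) : n ≥ 1} ∪ {0}; ||M|| = 7

A bounded diagonal operator on l^2 with diagonal entries d_n has spectrum equal to the closure of {d_n : n ≥ 1}: every d_n is an eigenvalue (with eigenvector e_n), so {d_n} ⊂ sigma(M); the spectrum is closed, so its closure is too; and for lambda not in the closure, (M - lambda I) has bounded inverse (the diagonal entries 1/(d_n - lambda) are bounded). For our sequence d_n = 14 * 2^(-n), n = 1, 2, 3, ...:
  - {d_n} = {14 * 2^(-n) : n ≥ 1}; the only limit point is 0
  - closure = {14 * 2^(-n) : n ≥ 1} ∪ {0}
For the norm: a diagonal operator has ||M|| = sup_n |d_n|. Here d_n = 14 * 2^(-n) is positive and decreasing, so sup_n |d_n| = d_1 = 14/2 = 7. So ||M|| = 7.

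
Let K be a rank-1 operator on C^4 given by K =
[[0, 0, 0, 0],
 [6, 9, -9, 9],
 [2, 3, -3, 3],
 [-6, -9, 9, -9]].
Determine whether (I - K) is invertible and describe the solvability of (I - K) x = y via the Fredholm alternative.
(I - K) is invertible (det(I - K) = 4 ≠ 0), so for every y in C^4 the equation (I - K) x = y has a unique solution.

K has rank 1, so it is an outer product K = u v^T: every row of K is a multiple of one row vector. Reading off the entries, u = (0, 3, 1, -3) and v = (2, 3, -3, 3) (row i of K equals u_i·v^T). A rank-one matrix u v^T satisfies K u = u (v·u) and kills the (3)-dimensional subspace v^⊥, so its characteristic polynomial is lambda^3 (lambda - v·u) with v·u = tr K = -3. Hence the eigenvalues of I - K are 1 (multiplicity 3) and 1 - (-3) = 4, so det(I - K) = 4. (Direct check: I - K =
[[1, 0, 0, 0],
 [-6, -8, 9, -9],
 [-2, -3, 4, -3],
 [6, 9, -9, 10]]
has determinant 4.) The finite-dimensional Fredholm alternative says: either (I - K) is invertible, or ker(I - K) ≠ {0} and then range(I - K) = ker((I - K)^*)^⊥, with dim ker(I - K) = dim ker((I - K)^*). Since det(I - K) ≠ 0, 1 is not an eigenvalue of K and ker(I - K) = {0}, so we are in the first case: for every y there is a unique x = (I - K)^(-1) y. Explicitly, by the Sherman–Morrison formula, (I - u v^T)^(-1) = I + u v^T/(1 - v·u), i.e. (I - K)^(-1) = I + K/(4).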